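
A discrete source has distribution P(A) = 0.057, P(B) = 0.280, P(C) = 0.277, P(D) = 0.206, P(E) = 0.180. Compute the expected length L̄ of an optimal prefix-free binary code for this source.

2.237 bits/symbol

Repeatedly combine the two least-probable nodes; the expected code length is the sum of the merged weights.
merge 57/1000 + 9/50 → 237/1000
merge 103/500 + 237/1000 → 443/1000
merge 277/1000 + 7/25 → 557/1000
merge 443/1000 + 557/1000 → 1
L = 237/1000 + 443/1000 + 557/1000 + 1 = 2237/1000 = 2.237 bits/symbol.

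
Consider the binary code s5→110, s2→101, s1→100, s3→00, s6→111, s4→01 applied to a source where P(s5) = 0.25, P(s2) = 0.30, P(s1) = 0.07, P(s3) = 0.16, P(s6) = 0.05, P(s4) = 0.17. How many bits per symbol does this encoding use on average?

L̄ = Σ pᵢ·ℓᵢ = 0.25·3 + 0.30·3 + 0.07·3 + 0.16·2 + 0.05·3 + 0.17·2 = 2.67 bits/symbol.

2.67 bits/symbol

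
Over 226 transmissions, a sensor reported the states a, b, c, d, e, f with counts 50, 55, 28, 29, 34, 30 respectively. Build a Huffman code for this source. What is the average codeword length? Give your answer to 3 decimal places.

2.535 bits/symbol

Probabilities are the counts divided by 226.
Repeatedly combine the two least-probable nodes; the expected code length is the sum of the merged weights.
merge 14/113 + 29/226 → 57/226
merge 15/113 + 17/113 → 32/113
merge 25/113 + 55/226 → 105/226
merge 57/226 + 32/113 → 121/226
merge 105/226 + 121/226 → 1
L = 57/226 + 32/113 + 105/226 + 121/226 + 1 = 573/226 ≈ 2.535 bits/symbol.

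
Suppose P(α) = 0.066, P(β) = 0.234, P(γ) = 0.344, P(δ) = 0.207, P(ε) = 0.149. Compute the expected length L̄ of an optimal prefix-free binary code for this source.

Repeatedly combine the two least-probable nodes; the expected code length is the sum of the merged weights.
merge 33/500 + 149/1000 → 43/200
merge 207/1000 + 43/200 → 211/500
merge 117/500 + 43/125 → 289/500
merge 211/500 + 289/500 → 1
L = 43/200 + 211/500 + 289/500 + 1 = 443/200 = 2.215 bits/symbol.

2.215 bits/symbol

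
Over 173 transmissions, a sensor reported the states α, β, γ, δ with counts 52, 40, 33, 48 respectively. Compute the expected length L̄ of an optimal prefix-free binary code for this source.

Probabilities are the counts divided by 173.
Repeatedly combine the two least-probable nodes; the expected code length is the sum of the merged weights.
merge 33/173 + 40/173 → 73/173
merge 48/173 + 52/173 → 100/173
merge 73/173 + 100/173 → 1
L = 73/173 + 100/173 + 1 = 2 bits/symbol.

2 bits/symbol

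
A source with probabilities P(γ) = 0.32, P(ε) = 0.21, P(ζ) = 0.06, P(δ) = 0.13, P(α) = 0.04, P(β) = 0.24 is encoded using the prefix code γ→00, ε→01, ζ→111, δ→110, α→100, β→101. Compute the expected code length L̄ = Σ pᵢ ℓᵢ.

L̄ = Σ pᵢ·ℓᵢ = 0.32·2 + 0.21·2 + 0.06·3 + 0.13·3 + 0.04·3 + 0.24·3 = 2.47 bits/symbol.

2.47 bits/symbol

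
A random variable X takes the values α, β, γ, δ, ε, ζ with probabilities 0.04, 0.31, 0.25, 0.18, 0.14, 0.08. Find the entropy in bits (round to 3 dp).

H = −Σ pᵢ log₂ pᵢ.
−0.04·log₂(0.04) = 0.1858
−0.31·log₂(0.31) = 0.5238
−0.25·log₂(0.25) = 0.5000
−0.18·log₂(0.18) = 0.4453
−0.14·log₂(0.14) = 0.3971
−0.08·log₂(0.08) = 0.2915
Sum ≈ 2.3435 → 2.343 bits.

2.343 bits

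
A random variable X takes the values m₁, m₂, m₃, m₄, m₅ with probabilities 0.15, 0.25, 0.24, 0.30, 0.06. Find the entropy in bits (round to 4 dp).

H = −Σ pᵢ log₂ pᵢ.
−0.15·log₂(0.15) = 0.4105
−0.25·log₂(0.25) = 0.5000
−0.24·log₂(0.24) = 0.4941
−0.30·log₂(0.30) = 0.5211
−0.06·log₂(0.06) = 0.2435
Sum ≈ 2.1693 → 2.1693 bits.

2.1693 bits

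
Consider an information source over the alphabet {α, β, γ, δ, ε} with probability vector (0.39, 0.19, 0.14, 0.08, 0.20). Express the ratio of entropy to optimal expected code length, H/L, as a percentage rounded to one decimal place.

Entropy H = −Σ p log₂ p ≈ 2.1380 bits.
Huffman merges: 2/25+7/50→11/50; 19/100+1/5→39/100; 11/50+39/100→61/100; 39/100+61/100→1. L = 111/50 ≈ 2.2200.
Efficiency = H/L = 2.1380/2.2200 = 96.3%.

96.3%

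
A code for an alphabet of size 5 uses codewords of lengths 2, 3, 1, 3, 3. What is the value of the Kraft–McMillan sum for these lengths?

1.125

With common denominator 2^3 = 8: Σ 2^(−ℓᵢ) = 2/8 + 1/8 + 4/8 + 1/8 + 1/8 = 9/8 = 1.125.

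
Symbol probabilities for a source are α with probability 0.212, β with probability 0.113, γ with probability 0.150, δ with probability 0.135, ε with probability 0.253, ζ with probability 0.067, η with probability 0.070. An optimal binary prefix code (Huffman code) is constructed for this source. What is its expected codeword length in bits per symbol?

Repeatedly combine the two least-probable nodes; the expected code length is the sum of the merged weights.
merge 67/1000 + 7/100 → 137/1000
merge 113/1000 + 27/200 → 31/125
merge 137/1000 + 3/20 → 287/1000
merge 53/250 + 31/125 → 23/50
merge 253/1000 + 287/1000 → 27/50
merge 23/50 + 27/50 → 1
L = 137/1000 + 31/125 + 287/1000 + 23/50 + 27/50 + 1 = 334/125 = 2.672 bits/symbol.

2.672 bits/symbol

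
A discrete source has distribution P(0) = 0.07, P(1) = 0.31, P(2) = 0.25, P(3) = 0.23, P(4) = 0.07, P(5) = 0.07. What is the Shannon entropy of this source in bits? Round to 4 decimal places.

H = −Σ pᵢ log₂ pᵢ.
−0.07·log₂(0.07) = 0.2686
−0.31·log₂(0.31) = 0.5238
−0.25·log₂(0.25) = 0.5000
−0.23·log₂(0.23) = 0.4877
−0.07·log₂(0.07) = 0.2686
−0.07·log₂(0.07) = 0.2686
Sum ≈ 2.3171 → 2.3171 bits.

2.3171 bits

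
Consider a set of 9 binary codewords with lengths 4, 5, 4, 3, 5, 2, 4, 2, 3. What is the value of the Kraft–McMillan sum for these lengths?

1

With common denominator 2^5 = 32: Σ 2^(−ℓᵢ) = 2/32 + 1/32 + 2/32 + 4/32 + 1/32 + 8/32 + 2/32 + 8/32 + 4/32 = 32/32 = 1.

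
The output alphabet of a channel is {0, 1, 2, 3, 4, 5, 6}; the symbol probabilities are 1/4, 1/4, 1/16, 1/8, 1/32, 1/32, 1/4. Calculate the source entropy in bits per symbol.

2.4375 bits

Each probability is a power of 1/2, so log₂(1/p) is an integer.
H = Σ p·log₂(1/p) = 1/4·2 + 1/4·2 + 1/16·4 + 1/8·3 + 1/32·5 + 1/32·5 + 1/4·2 = 2.4375 bits.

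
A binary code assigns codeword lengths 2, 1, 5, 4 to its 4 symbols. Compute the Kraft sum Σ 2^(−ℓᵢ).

0.84375

With common denominator 2^5 = 32: Σ 2^(−ℓᵢ) = 8/32 + 16/32 + 1/32 + 2/32 = 27/32 = 0.84375.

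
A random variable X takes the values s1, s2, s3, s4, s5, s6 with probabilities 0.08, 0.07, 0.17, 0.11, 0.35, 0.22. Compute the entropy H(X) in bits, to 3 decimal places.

2.356 bits

H = −Σ pᵢ log₂ pᵢ.
−0.08·log₂(0.08) = 0.2915
−0.07·log₂(0.07) = 0.2686
−0.17·log₂(0.17) = 0.4346
−0.11·log₂(0.11) = 0.3503
−0.35·log₂(0.35) = 0.5301
−0.22·log₂(0.22) = 0.4806
Sum ≈ 2.3556 → 2.356 bits.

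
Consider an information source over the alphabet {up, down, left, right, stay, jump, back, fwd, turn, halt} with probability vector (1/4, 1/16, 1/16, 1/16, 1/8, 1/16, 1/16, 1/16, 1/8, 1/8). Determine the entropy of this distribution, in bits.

3.125 bits

Each probability is a power of 1/2, so log₂(1/p) is an integer.
H = Σ p·log₂(1/p) = 1/4·2 + 1/16·4 + 1/16·4 + 1/16·4 + 1/8·3 + 1/16·4 + 1/16·4 + 1/16·4 + 1/8·3 + 1/8·3 = 3.125 bits.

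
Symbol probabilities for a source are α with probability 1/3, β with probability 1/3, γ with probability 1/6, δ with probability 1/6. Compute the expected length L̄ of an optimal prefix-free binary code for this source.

Repeatedly combine the two least-probable nodes; the expected code length is the sum of the merged weights.
merge 1/6 + 1/6 → 1/3
merge 1/3 + 1/3 → 2/3
merge 1/3 + 2/3 → 1
L = 1/3 + 2/3 + 1 = 2 bits/symbol.

2 bits/symbol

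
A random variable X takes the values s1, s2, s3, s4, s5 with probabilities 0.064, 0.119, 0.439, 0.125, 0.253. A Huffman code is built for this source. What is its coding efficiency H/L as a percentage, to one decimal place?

98.3%

Entropy H = −Σ p log₂ p ≈ 2.0173 bits.
Huffman merges: 8/125+119/1000→183/1000; 1/8+183/1000→77/250; 253/1000+77/250→561/1000; 439/1000+561/1000→1. L = 513/250 ≈ 2.0520.
Efficiency = H/L = 2.0173/2.0520 = 98.3%.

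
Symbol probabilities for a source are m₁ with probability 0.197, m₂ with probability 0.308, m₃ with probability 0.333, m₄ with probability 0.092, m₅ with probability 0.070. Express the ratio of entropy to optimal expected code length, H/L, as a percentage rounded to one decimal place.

Entropy H = −Σ p log₂ p ≈ 2.0985 bits.
Huffman merges: 7/100+23/250→81/500; 81/500+197/1000→359/1000; 77/250+333/1000→641/1000; 359/1000+641/1000→1. L = 1081/500 ≈ 2.1620.
Efficiency = H/L = 2.0985/2.1620 = 97.1%.

97.1%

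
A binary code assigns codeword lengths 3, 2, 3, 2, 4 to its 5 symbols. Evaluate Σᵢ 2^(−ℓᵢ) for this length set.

With common denominator 2^4 = 16: Σ 2^(−ℓᵢ) = 2/16 + 4/16 + 2/16 + 4/16 + 1/16 = 13/16 = 0.8125.

0.8125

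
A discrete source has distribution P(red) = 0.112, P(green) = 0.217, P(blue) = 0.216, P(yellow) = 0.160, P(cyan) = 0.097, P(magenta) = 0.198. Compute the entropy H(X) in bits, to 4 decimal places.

H = −Σ pᵢ log₂ pᵢ.
−0.112·log₂(0.112) = 0.3537
−0.217·log₂(0.217) = 0.4783
−0.216·log₂(0.216) = 0.4776
−0.160·log₂(0.160) = 0.4230
−0.097·log₂(0.097) = 0.3265
−0.198·log₂(0.198) = 0.4626
Sum ≈ 2.5217 → 2.5217 bits.

2.5217 bits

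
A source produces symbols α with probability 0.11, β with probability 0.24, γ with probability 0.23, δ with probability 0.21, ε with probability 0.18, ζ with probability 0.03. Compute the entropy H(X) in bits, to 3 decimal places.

2.402 bits

H = −Σ pᵢ log₂ pᵢ.
−0.11·log₂(0.11) = 0.3503
−0.24·log₂(0.24) = 0.4941
−0.23·log₂(0.23) = 0.4877
−0.21·log₂(0.21) = 0.4728
−0.18·log₂(0.18) = 0.4453
−0.03·log₂(0.03) = 0.1518
Sum ≈ 2.4020 → 2.402 bits.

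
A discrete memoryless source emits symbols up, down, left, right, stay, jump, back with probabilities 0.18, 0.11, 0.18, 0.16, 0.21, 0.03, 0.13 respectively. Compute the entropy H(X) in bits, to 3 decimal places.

H = −Σ pᵢ log₂ pᵢ.
−0.18·log₂(0.18) = 0.4453
−0.11·log₂(0.11) = 0.3503
−0.18·log₂(0.18) = 0.4453
−0.16·log₂(0.16) = 0.4230
−0.21·log₂(0.21) = 0.4728
−0.03·log₂(0.03) = 0.1518
−0.13·log₂(0.13) = 0.3826
Sum ≈ 2.6712 → 2.671 bits.

2.671 bits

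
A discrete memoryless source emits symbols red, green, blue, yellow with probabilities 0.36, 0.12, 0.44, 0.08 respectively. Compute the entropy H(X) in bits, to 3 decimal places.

1.710 bits

H = −Σ pᵢ log₂ pᵢ.
−0.36·log₂(0.36) = 0.5306
−0.12·log₂(0.12) = 0.3671
−0.44·log₂(0.44) = 0.5211
−0.08·log₂(0.08) = 0.2915
Sum ≈ 1.7103 → 1.710 bits.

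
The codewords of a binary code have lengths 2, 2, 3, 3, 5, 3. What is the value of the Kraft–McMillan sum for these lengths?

0.90625

With common denominator 2^5 = 32: Σ 2^(−ℓᵢ) = 8/32 + 8/32 + 4/32 + 4/32 + 1/32 + 4/32 = 29/32 = 0.90625.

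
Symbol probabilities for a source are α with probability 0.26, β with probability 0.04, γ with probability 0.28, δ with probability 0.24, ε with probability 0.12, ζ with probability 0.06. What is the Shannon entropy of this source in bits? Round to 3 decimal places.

2.310 bits

H = −Σ pᵢ log₂ pᵢ.
−0.26·log₂(0.26) = 0.5053
−0.04·log₂(0.04) = 0.1858
−0.28·log₂(0.28) = 0.5142
−0.24·log₂(0.24) = 0.4941
−0.12·log₂(0.12) = 0.3671
−0.06·log₂(0.06) = 0.2435
Sum ≈ 2.3100 → 2.310 bits.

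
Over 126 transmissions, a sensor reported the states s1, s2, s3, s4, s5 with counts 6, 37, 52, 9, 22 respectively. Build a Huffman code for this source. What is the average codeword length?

2 bits/symbol

Probabilities are the counts divided by 126.
Repeatedly combine the two least-probable nodes; the expected code length is the sum of the merged weights.
merge 1/21 + 1/14 → 5/42
merge 5/42 + 11/63 → 37/126
merge 37/126 + 37/126 → 37/63
merge 26/63 + 37/63 → 1
L = 5/42 + 37/126 + 37/63 + 1 = 2 bits/symbol.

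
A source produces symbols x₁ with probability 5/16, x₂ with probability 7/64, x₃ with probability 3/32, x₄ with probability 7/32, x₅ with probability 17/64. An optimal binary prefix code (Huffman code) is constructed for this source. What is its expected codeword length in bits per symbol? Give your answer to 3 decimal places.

Repeatedly combine the two least-probable nodes; the expected code length is the sum of the merged weights.
merge 3/32 + 7/64 → 13/64
merge 13/64 + 7/32 → 27/64
merge 17/64 + 5/16 → 37/64
merge 27/64 + 37/64 → 1
L = 13/64 + 27/64 + 37/64 + 1 = 141/64 ≈ 2.203 bits/symbol.

2.203 bits/symbol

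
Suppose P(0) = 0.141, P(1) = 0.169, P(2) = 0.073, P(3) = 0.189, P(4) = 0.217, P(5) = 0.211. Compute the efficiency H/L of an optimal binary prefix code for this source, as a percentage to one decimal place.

97.7%

Entropy H = −Σ p log₂ p ≈ 2.5138 bits.
Huffman merges: 73/1000+141/1000→107/500; 169/1000+189/1000→179/500; 211/1000+107/500→17/40; 217/1000+179/500→23/40; 17/40+23/40→1. L = 643/250 ≈ 2.5720.
Efficiency = H/L = 2.5138/2.5720 = 97.7%.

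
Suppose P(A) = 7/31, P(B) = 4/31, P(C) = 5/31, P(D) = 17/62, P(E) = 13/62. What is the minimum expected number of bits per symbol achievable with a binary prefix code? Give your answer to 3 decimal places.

Repeatedly combine the two least-probable nodes; the expected code length is the sum of the merged weights.
merge 4/31 + 5/31 → 9/31
merge 13/62 + 7/31 → 27/62
merge 17/62 + 9/31 → 35/62
merge 27/62 + 35/62 → 1
L = 9/31 + 27/62 + 35/62 + 1 = 71/31 ≈ 2.290 bits/symbol.

2.290 bits/symbol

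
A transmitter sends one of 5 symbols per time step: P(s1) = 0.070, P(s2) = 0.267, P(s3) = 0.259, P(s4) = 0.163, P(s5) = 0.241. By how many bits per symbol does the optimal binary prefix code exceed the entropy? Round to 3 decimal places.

Entropy H = −Σ p log₂ p ≈ 2.2033 bits.
Huffman merges: 7/100+163/1000→233/1000; 233/1000+241/1000→237/500; 259/1000+267/1000→263/500; 237/500+263/500→1. L = 2233/1000 ≈ 2.2330.
L − H = 2.2330 − 2.2033 = 0.030 bits.

0.030 bits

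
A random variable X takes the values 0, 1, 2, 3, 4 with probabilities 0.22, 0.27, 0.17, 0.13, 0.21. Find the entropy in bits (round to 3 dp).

H = −Σ pᵢ log₂ pᵢ.
−0.22·log₂(0.22) = 0.4806
−0.27·log₂(0.27) = 0.5100
−0.17·log₂(0.17) = 0.4346
−0.13·log₂(0.13) = 0.3826
−0.21·log₂(0.21) = 0.4728
Sum ≈ 2.2806 → 2.281 bits.

2.281 bits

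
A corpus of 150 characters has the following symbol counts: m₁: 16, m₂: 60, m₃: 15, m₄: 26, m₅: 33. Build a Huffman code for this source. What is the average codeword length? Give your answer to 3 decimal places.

Probabilities are the counts divided by 150.
Repeatedly combine the two least-probable nodes; the expected code length is the sum of the merged weights.
merge 1/10 + 8/75 → 31/150
merge 13/75 + 31/150 → 19/50
merge 11/50 + 19/50 → 3/5
merge 2/5 + 3/5 → 1
L = 31/150 + 19/50 + 3/5 + 1 = 164/75 ≈ 2.187 bits/symbol.

2.187 bits/symbol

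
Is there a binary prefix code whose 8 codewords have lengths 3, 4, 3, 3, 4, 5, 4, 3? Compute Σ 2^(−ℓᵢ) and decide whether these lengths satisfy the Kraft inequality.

With common denominator 2^5 = 32: Σ 2^(−ℓᵢ) = 4/32 + 2/32 + 4/32 + 4/32 + 2/32 + 1/32 + 2/32 + 4/32 = 23/32 = 0.71875.
Kraft's inequality requires Σ ≤ 1; here Σ = 0.71875 ≤ 1, so such a prefix code exists.

0.71875; yes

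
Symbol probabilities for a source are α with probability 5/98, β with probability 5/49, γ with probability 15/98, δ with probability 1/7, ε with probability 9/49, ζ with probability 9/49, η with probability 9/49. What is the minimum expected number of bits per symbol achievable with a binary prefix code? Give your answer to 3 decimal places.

2.786 bits/symbol

Repeatedly combine the two least-probable nodes; the expected code length is the sum of the merged weights.
merge 5/98 + 5/49 → 15/98
merge 1/7 + 15/98 → 29/98
merge 15/98 + 9/49 → 33/98
merge 9/49 + 9/49 → 18/49
merge 29/98 + 33/98 → 31/49
merge 18/49 + 31/49 → 1
L = 15/98 + 29/98 + 33/98 + 18/49 + 31/49 + 1 = 39/14 ≈ 2.786 bits/symbol.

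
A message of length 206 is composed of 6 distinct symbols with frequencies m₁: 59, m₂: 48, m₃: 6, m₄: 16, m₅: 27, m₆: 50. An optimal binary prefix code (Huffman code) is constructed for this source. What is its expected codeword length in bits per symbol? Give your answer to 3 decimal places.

Probabilities are the counts divided by 206.
Repeatedly combine the two least-probable nodes; the expected code length is the sum of the merged weights.
merge 3/103 + 8/103 → 11/103
merge 11/103 + 27/206 → 49/206
merge 24/103 + 49/206 → 97/206
merge 25/103 + 59/206 → 109/206
merge 97/206 + 109/206 → 1
L = 11/103 + 49/206 + 97/206 + 109/206 + 1 = 483/206 ≈ 2.345 bits/symbol.

2.345 bits/symbol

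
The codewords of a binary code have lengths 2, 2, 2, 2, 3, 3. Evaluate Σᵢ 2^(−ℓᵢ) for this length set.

1.25

With common denominator 2^3 = 8: Σ 2^(−ℓᵢ) = 2/8 + 2/8 + 2/8 + 2/8 + 1/8 + 1/8 = 10/8 = 1.25.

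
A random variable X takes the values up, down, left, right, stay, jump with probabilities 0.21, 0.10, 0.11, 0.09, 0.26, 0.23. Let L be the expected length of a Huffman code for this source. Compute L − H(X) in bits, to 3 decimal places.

0.029 bits

Entropy H = −Σ p log₂ p ≈ 2.4609 bits.
Huffman merges: 9/100+1/10→19/100; 11/100+19/100→3/10; 21/100+23/100→11/25; 13/50+3/10→14/25; 11/25+14/25→1. L = 249/100 ≈ 2.4900.
L − H = 2.4900 − 2.4609 = 0.029 bits.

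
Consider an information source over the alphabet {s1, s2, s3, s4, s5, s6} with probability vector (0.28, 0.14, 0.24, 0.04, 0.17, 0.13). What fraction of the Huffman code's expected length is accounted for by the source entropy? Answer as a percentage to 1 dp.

97.1%

Entropy H = −Σ p log₂ p ≈ 2.4085 bits.
Huffman merges: 1/25+13/100→17/100; 7/50+17/100→31/100; 17/100+6/25→41/100; 7/25+31/100→59/100; 41/100+59/100→1. L = 62/25 ≈ 2.4800.
Efficiency = H/L = 2.4085/2.4800 = 97.1%.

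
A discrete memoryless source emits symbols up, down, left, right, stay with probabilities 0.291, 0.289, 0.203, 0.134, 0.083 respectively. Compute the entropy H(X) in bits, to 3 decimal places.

H = −Σ pᵢ log₂ pᵢ.
−0.291·log₂(0.291) = 0.5182
−0.289·log₂(0.289) = 0.5176
−0.203·log₂(0.203) = 0.4670
−0.134·log₂(0.134) = 0.3886
−0.083·log₂(0.083) = 0.2980
Sum ≈ 2.1894 → 2.189 bits.

2.189 bits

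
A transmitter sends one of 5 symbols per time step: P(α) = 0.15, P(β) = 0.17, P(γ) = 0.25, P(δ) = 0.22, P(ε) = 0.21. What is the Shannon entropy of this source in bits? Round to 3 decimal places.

H = −Σ pᵢ log₂ pᵢ.
−0.15·log₂(0.15) = 0.4105
−0.17·log₂(0.17) = 0.4346
−0.25·log₂(0.25) = 0.5000
−0.22·log₂(0.22) = 0.4806
−0.21·log₂(0.21) = 0.4728
Sum ≈ 2.2985 → 2.299 bits.

2.299 bits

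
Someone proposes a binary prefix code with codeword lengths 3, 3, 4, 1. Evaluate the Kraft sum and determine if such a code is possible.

0.8125; yes

With common denominator 2^4 = 16: Σ 2^(−ℓᵢ) = 2/16 + 2/16 + 1/16 + 8/16 = 13/16 = 0.8125.
Kraft's inequality requires Σ ≤ 1; here Σ = 0.8125 ≤ 1, so such a prefix code exists.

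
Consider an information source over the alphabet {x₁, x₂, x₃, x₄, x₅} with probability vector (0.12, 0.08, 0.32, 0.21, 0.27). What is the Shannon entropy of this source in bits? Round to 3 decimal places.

H = −Σ pᵢ log₂ pᵢ.
−0.12·log₂(0.12) = 0.3671
−0.08·log₂(0.08) = 0.2915
−0.32·log₂(0.32) = 0.5260
−0.21·log₂(0.21) = 0.4728
−0.27·log₂(0.27) = 0.5100
Sum ≈ 2.1675 → 2.167 bits.

2.167 bits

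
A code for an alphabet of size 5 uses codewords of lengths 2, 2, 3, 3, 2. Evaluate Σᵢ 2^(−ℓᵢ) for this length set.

1

With common denominator 2^3 = 8: Σ 2^(−ℓᵢ) = 2/8 + 2/8 + 1/8 + 1/8 + 2/8 = 8/8 = 1.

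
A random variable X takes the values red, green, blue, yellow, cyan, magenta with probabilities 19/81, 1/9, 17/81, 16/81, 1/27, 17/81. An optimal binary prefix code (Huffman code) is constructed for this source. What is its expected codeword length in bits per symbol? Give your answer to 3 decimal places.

2.494 bits/symbol

Repeatedly combine the two least-probable nodes; the expected code length is the sum of the merged weights.
merge 1/27 + 1/9 → 4/27
merge 4/27 + 16/81 → 28/81
merge 17/81 + 17/81 → 34/81
merge 19/81 + 28/81 → 47/81
merge 34/81 + 47/81 → 1
L = 4/27 + 28/81 + 34/81 + 47/81 + 1 = 202/81 ≈ 2.494 bits/symbol.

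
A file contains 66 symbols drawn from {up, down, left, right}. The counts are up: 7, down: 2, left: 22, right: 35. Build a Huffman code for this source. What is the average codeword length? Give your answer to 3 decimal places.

Probabilities are the counts divided by 66.
Repeatedly combine the two least-probable nodes; the expected code length is the sum of the merged weights.
merge 1/33 + 7/66 → 3/22
merge 3/22 + 1/3 → 31/66
merge 31/66 + 35/66 → 1
L = 3/22 + 31/66 + 1 = 53/33 ≈ 1.606 bits/symbol.

1.606 bits/symbol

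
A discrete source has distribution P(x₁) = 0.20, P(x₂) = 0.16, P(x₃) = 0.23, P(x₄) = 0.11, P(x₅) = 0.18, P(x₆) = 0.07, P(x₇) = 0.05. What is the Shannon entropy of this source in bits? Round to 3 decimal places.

2.655 bits

H = −Σ pᵢ log₂ pᵢ.
−0.20·log₂(0.20) = 0.4644
−0.16·log₂(0.16) = 0.4230
−0.23·log₂(0.23) = 0.4877
−0.11·log₂(0.11) = 0.3503
−0.18·log₂(0.18) = 0.4453
−0.07·log₂(0.07) = 0.2686
−0.05·log₂(0.05) = 0.2161
Sum ≈ 2.6553 → 2.655 bits.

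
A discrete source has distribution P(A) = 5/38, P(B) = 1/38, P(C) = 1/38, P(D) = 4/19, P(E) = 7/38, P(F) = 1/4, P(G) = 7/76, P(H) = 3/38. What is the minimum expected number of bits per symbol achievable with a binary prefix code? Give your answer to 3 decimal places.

2.724 bits/symbol

Repeatedly combine the two least-probable nodes; the expected code length is the sum of the merged weights.
merge 1/38 + 1/38 → 1/19
merge 1/19 + 3/38 → 5/38
merge 7/76 + 5/38 → 17/76
merge 5/38 + 7/38 → 6/19
merge 4/19 + 17/76 → 33/76
merge 1/4 + 6/19 → 43/76
merge 33/76 + 43/76 → 1
L = 1/19 + 5/38 + 17/76 + 6/19 + 33/76 + 43/76 + 1 = 207/76 ≈ 2.724 bits/symbol.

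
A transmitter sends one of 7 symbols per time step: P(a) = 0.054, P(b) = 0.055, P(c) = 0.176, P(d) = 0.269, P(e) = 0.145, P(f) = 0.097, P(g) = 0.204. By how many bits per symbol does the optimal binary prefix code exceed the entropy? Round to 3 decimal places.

0.029 bits

Entropy H = −Σ p log₂ p ≈ 2.6065 bits.
Huffman merges: 27/500+11/200→109/1000; 97/1000+109/1000→103/500; 29/200+22/125→321/1000; 51/250+103/500→41/100; 269/1000+321/1000→59/100; 41/100+59/100→1. L = 659/250 ≈ 2.6360.
L − H = 2.6360 − 2.6065 = 0.029 bits.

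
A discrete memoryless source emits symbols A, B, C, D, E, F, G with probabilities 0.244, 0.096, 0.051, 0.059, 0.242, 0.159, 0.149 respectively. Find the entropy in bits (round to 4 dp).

2.6074 bits

H = −Σ pᵢ log₂ pᵢ.
−0.244·log₂(0.244) = 0.4966
−0.096·log₂(0.096) = 0.3246
−0.051·log₂(0.051) = 0.2190
−0.059·log₂(0.059) = 0.2409
−0.242·log₂(0.242) = 0.4954
−0.159·log₂(0.159) = 0.4218
−0.149·log₂(0.149) = 0.4092
Sum ≈ 2.6074 → 2.6074 bits.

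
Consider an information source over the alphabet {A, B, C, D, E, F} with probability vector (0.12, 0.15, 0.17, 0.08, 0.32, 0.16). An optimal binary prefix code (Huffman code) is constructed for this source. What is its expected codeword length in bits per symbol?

Repeatedly combine the two least-probable nodes; the expected code length is the sum of the merged weights.
merge 2/25 + 3/25 → 1/5
merge 3/20 + 4/25 → 31/100
merge 17/100 + 1/5 → 37/100
merge 31/100 + 8/25 → 63/100
merge 37/100 + 63/100 → 1
L = 1/5 + 31/100 + 37/100 + 63/100 + 1 = 251/100 = 2.51 bits/symbol.

2.51 bits/symbol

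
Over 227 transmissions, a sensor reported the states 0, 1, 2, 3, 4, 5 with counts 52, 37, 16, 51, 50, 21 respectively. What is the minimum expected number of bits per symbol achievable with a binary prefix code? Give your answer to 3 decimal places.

2.489 bits/symbol

Probabilities are the counts divided by 227.
Repeatedly combine the two least-probable nodes; the expected code length is the sum of the merged weights.
merge 16/227 + 21/227 → 37/227
merge 37/227 + 37/227 → 74/227
merge 50/227 + 51/227 → 101/227
merge 52/227 + 74/227 → 126/227
merge 101/227 + 126/227 → 1
L = 37/227 + 74/227 + 101/227 + 126/227 + 1 = 565/227 ≈ 2.489 bits/symbol.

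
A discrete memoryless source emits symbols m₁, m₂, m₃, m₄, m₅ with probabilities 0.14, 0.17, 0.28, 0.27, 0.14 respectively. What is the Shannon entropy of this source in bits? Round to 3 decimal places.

H = −Σ pᵢ log₂ pᵢ.
−0.14·log₂(0.14) = 0.3971
−0.17·log₂(0.17) = 0.4346
−0.28·log₂(0.28) = 0.5142
−0.27·log₂(0.27) = 0.5100
−0.14·log₂(0.14) = 0.3971
Sum ≈ 2.2530 → 2.253 bits.

2.253 bits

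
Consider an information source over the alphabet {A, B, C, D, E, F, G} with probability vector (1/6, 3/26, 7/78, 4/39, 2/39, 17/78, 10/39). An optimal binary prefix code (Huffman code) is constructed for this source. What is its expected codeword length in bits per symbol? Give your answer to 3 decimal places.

Repeatedly combine the two least-probable nodes; the expected code length is the sum of the merged weights.
merge 2/39 + 7/78 → 11/78
merge 4/39 + 3/26 → 17/78
merge 11/78 + 1/6 → 4/13
merge 17/78 + 17/78 → 17/39
merge 10/39 + 4/13 → 22/39
merge 17/39 + 22/39 → 1
L = 11/78 + 17/78 + 4/13 + 17/39 + 22/39 + 1 = 8/3 ≈ 2.667 bits/symbol.

2.667 bits/symbol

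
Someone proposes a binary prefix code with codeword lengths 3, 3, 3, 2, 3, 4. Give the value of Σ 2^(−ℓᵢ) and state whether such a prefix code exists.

0.8125; yes

With common denominator 2^4 = 16: Σ 2^(−ℓᵢ) = 2/16 + 2/16 + 2/16 + 4/16 + 2/16 + 1/16 = 13/16 = 0.8125.
Kraft's inequality requires Σ ≤ 1; here Σ = 0.8125 ≤ 1, so such a prefix code exists.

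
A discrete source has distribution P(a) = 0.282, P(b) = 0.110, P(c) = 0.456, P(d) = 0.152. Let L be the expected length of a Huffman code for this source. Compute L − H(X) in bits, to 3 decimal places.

Entropy H = −Σ p log₂ p ≈ 1.7950 bits.
Huffman merges: 11/100+19/125→131/500; 131/500+141/500→68/125; 57/125+68/125→1. L = 903/500 ≈ 1.8060.
L − H = 1.8060 − 1.7950 = 0.011 bits.

0.011 bits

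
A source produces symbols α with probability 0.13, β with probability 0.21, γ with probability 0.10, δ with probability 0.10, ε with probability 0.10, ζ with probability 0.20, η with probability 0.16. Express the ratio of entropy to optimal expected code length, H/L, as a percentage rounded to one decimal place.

98.2%

Entropy H = −Σ p log₂ p ≈ 2.7394 bits.
Huffman merges: 1/10+1/10→1/5; 1/10+13/100→23/100; 4/25+1/5→9/25; 1/5+21/100→41/100; 23/100+9/25→59/100; 41/100+59/100→1. L = 279/100 ≈ 2.7900.
Efficiency = H/L = 2.7394/2.7900 = 98.2%.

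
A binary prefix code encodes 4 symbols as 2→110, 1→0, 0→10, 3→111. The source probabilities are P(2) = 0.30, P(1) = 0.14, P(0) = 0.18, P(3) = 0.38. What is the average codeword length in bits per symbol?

L̄ = Σ pᵢ·ℓᵢ = 0.30·3 + 0.14·1 + 0.18·2 + 0.38·3 = 2.54 bits/symbol.

2.54 bits/symbol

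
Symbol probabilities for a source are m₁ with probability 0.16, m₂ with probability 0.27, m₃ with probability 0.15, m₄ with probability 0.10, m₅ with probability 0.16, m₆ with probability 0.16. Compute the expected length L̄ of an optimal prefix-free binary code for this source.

2.57 bits/symbol

Repeatedly combine the two least-probable nodes; the expected code length is the sum of the merged weights.
merge 1/10 + 3/20 → 1/4
merge 4/25 + 4/25 → 8/25
merge 4/25 + 1/4 → 41/100
merge 27/100 + 8/25 → 59/100
merge 41/100 + 59/100 → 1
L = 1/4 + 8/25 + 41/100 + 59/100 + 1 = 257/100 = 2.57 bits/symbol.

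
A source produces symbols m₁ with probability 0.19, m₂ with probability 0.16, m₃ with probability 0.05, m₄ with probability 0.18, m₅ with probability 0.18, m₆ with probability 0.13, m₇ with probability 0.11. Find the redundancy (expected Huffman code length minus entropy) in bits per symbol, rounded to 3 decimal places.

Entropy H = −Σ p log₂ p ≈ 2.7179 bits.
Huffman merges: 1/20+11/100→4/25; 13/100+4/25→29/100; 4/25+9/50→17/50; 9/50+19/100→37/100; 29/100+17/50→63/100; 37/100+63/100→1. L = 279/100 ≈ 2.7900.
L − H = 2.7900 − 2.7179 = 0.072 bits.

0.072 bits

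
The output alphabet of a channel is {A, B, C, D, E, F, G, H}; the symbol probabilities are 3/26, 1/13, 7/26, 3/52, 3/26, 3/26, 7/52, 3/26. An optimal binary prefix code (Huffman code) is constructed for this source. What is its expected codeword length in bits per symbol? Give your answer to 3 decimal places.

Repeatedly combine the two least-probable nodes; the expected code length is the sum of the merged weights.
merge 3/52 + 1/13 → 7/52
merge 3/26 + 3/26 → 3/13
merge 3/26 + 3/26 → 3/13
merge 7/52 + 7/52 → 7/26
merge 3/13 + 3/13 → 6/13
merge 7/26 + 7/26 → 7/13
merge 6/13 + 7/13 → 1
L = 7/52 + 3/13 + 3/13 + 7/26 + 6/13 + 7/13 + 1 = 149/52 ≈ 2.865 bits/symbol.

2.865 bits/symbol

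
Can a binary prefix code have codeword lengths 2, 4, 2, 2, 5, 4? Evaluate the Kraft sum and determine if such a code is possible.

With common denominator 2^5 = 32: Σ 2^(−ℓᵢ) = 8/32 + 2/32 + 8/32 + 8/32 + 1/32 + 2/32 = 29/32 = 0.90625.
Kraft's inequality requires Σ ≤ 1; here Σ = 0.90625 ≤ 1, so such a prefix code exists.

0.90625; yes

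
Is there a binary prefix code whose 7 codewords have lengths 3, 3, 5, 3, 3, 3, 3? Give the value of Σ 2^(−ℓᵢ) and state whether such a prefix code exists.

With common denominator 2^5 = 32: Σ 2^(−ℓᵢ) = 4/32 + 4/32 + 1/32 + 4/32 + 4/32 + 4/32 + 4/32 = 25/32 = 0.78125.
Kraft's inequality requires Σ ≤ 1; here Σ = 0.78125 ≤ 1, so such a prefix code exists.

0.78125; yes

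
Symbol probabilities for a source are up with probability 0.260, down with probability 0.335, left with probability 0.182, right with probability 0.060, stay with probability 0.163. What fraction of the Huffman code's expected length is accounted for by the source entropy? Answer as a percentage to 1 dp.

Entropy H = −Σ p log₂ p ≈ 2.1513 bits.
Huffman merges: 3/50+163/1000→223/1000; 91/500+223/1000→81/200; 13/50+67/200→119/200; 81/200+119/200→1. L = 2223/1000 ≈ 2.2230.
Efficiency = H/L = 2.1513/2.2230 = 96.8%.

96.8%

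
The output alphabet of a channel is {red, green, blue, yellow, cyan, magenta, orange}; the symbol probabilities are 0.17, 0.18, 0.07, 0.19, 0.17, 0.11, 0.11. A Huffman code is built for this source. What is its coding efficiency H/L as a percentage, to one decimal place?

Entropy H = −Σ p log₂ p ≈ 2.7388 bits.
Huffman merges: 7/100+11/100→9/50; 11/100+17/100→7/25; 17/100+9/50→7/20; 9/50+19/100→37/100; 7/25+7/20→63/100; 37/100+63/100→1. L = 281/100 ≈ 2.8100.
Efficiency = H/L = 2.7388/2.8100 = 97.5%.

97.5%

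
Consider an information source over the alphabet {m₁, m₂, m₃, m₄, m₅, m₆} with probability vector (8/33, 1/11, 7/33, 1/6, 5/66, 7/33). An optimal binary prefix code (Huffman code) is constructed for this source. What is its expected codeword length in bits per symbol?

2.5 bits/symbol

Repeatedly combine the two least-probable nodes; the expected code length is the sum of the merged weights.
merge 5/66 + 1/11 → 1/6
merge 1/6 + 1/6 → 1/3
merge 7/33 + 7/33 → 14/33
merge 8/33 + 1/3 → 19/33
merge 14/33 + 19/33 → 1
L = 1/6 + 1/3 + 14/33 + 19/33 + 1 = 5/2 = 2.5 bits/symbol.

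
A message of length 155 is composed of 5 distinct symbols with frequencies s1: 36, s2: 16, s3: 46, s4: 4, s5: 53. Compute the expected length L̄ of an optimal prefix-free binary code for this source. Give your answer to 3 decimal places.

2.129 bits/symbol

Probabilities are the counts divided by 155.
Repeatedly combine the two least-probable nodes; the expected code length is the sum of the merged weights.
merge 4/155 + 16/155 → 4/31
merge 4/31 + 36/155 → 56/155
merge 46/155 + 53/155 → 99/155
merge 56/155 + 99/155 → 1
L = 4/31 + 56/155 + 99/155 + 1 = 66/31 ≈ 2.129 bits/symbol.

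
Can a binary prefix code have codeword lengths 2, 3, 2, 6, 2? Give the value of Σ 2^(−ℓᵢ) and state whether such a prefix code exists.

With common denominator 2^6 = 64: Σ 2^(−ℓᵢ) = 16/64 + 8/64 + 16/64 + 1/64 + 16/64 = 57/64 = 0.890625.
Kraft's inequality requires Σ ≤ 1; here Σ = 0.890625 ≤ 1, so such a prefix code exists.

0.890625; yes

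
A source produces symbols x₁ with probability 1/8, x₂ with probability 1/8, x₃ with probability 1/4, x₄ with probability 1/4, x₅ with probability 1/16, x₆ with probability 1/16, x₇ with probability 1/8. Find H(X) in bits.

Each probability is a power of 1/2, so log₂(1/p) is an integer.
H = Σ p·log₂(1/p) = 1/8·3 + 1/8·3 + 1/4·2 + 1/4·2 + 1/16·4 + 1/16·4 + 1/8·3 = 2.625 bits.

2.625 bits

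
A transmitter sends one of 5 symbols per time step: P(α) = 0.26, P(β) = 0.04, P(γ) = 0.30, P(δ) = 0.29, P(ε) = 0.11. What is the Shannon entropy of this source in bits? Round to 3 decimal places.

H = −Σ pᵢ log₂ pᵢ.
−0.26·log₂(0.26) = 0.5053
−0.04·log₂(0.04) = 0.1858
−0.30·log₂(0.30) = 0.5211
−0.29·log₂(0.29) = 0.5179
−0.11·log₂(0.11) = 0.3503
Sum ≈ 2.0803 → 2.080 bits.

2.080 bits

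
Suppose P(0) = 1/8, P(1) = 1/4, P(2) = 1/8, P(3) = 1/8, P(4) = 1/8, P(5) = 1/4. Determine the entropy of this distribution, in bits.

2.5 bits

Each probability is a power of 1/2, so log₂(1/p) is an integer.
H = Σ p·log₂(1/p) = 1/8·3 + 1/4·2 + 1/8·3 + 1/8·3 + 1/8·3 + 1/4·2 = 2.5 bits.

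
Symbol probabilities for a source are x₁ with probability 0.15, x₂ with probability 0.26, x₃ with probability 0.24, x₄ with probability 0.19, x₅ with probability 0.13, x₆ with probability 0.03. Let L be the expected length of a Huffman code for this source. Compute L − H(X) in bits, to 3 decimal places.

0.070 bits

Entropy H = −Σ p log₂ p ≈ 2.3996 bits.
Huffman merges: 3/100+13/100→4/25; 3/20+4/25→31/100; 19/100+6/25→43/100; 13/50+31/100→57/100; 43/100+57/100→1. L = 247/100 ≈ 2.4700.
L − H = 2.4700 − 2.3996 = 0.070 bits.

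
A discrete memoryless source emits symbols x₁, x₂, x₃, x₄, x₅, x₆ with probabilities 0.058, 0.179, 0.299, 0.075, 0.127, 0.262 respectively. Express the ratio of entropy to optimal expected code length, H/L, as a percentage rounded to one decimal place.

99.0%

Entropy H = −Σ p log₂ p ≈ 2.3680 bits.
Huffman merges: 29/500+3/40→133/1000; 127/1000+133/1000→13/50; 179/1000+13/50→439/1000; 131/500+299/1000→561/1000; 439/1000+561/1000→1. L = 2393/1000 ≈ 2.3930.
Efficiency = H/L = 2.3680/2.3930 = 99.0%.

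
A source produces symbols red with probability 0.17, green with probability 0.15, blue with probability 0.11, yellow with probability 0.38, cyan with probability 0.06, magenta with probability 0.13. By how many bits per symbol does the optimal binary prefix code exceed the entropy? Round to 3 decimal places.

0.058 bits

Entropy H = −Σ p log₂ p ≈ 2.3520 bits.
Huffman merges: 3/50+11/100→17/100; 13/100+3/20→7/25; 17/100+17/100→17/50; 7/25+17/50→31/50; 19/50+31/50→1. L = 241/100 ≈ 2.4100.
L − H = 2.4100 − 2.3520 = 0.058 bits.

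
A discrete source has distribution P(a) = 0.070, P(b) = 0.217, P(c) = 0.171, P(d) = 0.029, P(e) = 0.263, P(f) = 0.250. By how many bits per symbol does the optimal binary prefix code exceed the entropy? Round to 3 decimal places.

0.032 bits

Entropy H = −Σ p log₂ p ≈ 2.3375 bits.
Huffman merges: 29/1000+7/100→99/1000; 99/1000+171/1000→27/100; 217/1000+1/4→467/1000; 263/1000+27/100→533/1000; 467/1000+533/1000→1. L = 2369/1000 ≈ 2.3690.
L − H = 2.3690 − 2.3375 = 0.032 bits.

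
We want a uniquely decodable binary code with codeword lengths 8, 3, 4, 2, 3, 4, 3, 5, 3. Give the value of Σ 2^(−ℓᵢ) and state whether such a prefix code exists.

0.91015625; yes

With common denominator 2^8 = 256: Σ 2^(−ℓᵢ) = 1/256 + 32/256 + 16/256 + 64/256 + 32/256 + 16/256 + 32/256 + 8/256 + 32/256 = 233/256 = 0.91015625.
Kraft's inequality requires Σ ≤ 1; here Σ = 0.91015625 ≤ 1, so such a prefix code exists.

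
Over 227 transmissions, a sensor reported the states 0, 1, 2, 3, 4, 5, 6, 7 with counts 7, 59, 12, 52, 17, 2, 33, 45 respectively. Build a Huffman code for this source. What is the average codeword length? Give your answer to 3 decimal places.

Probabilities are the counts divided by 227.
Repeatedly combine the two least-probable nodes; the expected code length is the sum of the merged weights.
merge 2/227 + 7/227 → 9/227
merge 9/227 + 12/227 → 21/227
merge 17/227 + 21/227 → 38/227
merge 33/227 + 38/227 → 71/227
merge 45/227 + 52/227 → 97/227
merge 59/227 + 71/227 → 130/227
merge 97/227 + 130/227 → 1
L = 9/227 + 21/227 + 38/227 + 71/227 + 97/227 + 130/227 + 1 = 593/227 ≈ 2.612 bits/symbol.

2.612 bits/symbol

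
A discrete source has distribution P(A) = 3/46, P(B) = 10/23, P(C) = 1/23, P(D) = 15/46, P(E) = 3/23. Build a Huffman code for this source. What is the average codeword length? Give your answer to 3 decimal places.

1.913 bits/symbol

Repeatedly combine the two least-probable nodes; the expected code length is the sum of the merged weights.
merge 1/23 + 3/46 → 5/46
merge 5/46 + 3/23 → 11/46
merge 11/46 + 15/46 → 13/23
merge 10/23 + 13/23 → 1
L = 5/46 + 11/46 + 13/23 + 1 = 44/23 ≈ 1.913 bits/symbol.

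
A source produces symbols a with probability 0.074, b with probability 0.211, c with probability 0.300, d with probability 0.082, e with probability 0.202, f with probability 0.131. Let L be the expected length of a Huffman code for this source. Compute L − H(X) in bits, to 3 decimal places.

Entropy H = −Σ p log₂ p ≈ 2.4188 bits.
Huffman merges: 37/500+41/500→39/250; 131/1000+39/250→287/1000; 101/500+211/1000→413/1000; 287/1000+3/10→587/1000; 413/1000+587/1000→1. L = 2443/1000 ≈ 2.4430.
L − H = 2.4430 − 2.4188 = 0.024 bits.

0.024 bits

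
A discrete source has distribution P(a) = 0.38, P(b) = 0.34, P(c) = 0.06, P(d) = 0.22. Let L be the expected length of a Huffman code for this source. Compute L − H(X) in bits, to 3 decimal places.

Entropy H = −Σ p log₂ p ≈ 1.7837 bits.
Huffman merges: 3/50+11/50→7/25; 7/25+17/50→31/50; 19/50+31/50→1. L = 19/10 ≈ 1.9000.
L − H = 1.9000 − 1.7837 = 0.116 bits.

0.116 bits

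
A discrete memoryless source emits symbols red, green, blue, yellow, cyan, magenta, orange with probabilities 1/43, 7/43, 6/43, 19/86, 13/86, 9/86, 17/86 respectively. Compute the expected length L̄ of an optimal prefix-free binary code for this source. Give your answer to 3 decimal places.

Repeatedly combine the two least-probable nodes; the expected code length is the sum of the merged weights.
merge 1/43 + 9/86 → 11/86
merge 11/86 + 6/43 → 23/86
merge 13/86 + 7/43 → 27/86
merge 17/86 + 19/86 → 18/43
merge 23/86 + 27/86 → 25/43
merge 18/43 + 25/43 → 1
L = 11/86 + 23/86 + 27/86 + 18/43 + 25/43 + 1 = 233/86 ≈ 2.709 bits/symbol.

2.709 bits/symbol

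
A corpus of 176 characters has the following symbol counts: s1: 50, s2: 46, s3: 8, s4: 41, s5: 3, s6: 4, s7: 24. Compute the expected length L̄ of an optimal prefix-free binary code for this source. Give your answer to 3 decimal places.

Probabilities are the counts divided by 176.
Repeatedly combine the two least-probable nodes; the expected code length is the sum of the merged weights.
merge 3/176 + 1/44 → 7/176
merge 7/176 + 1/22 → 15/176
merge 15/176 + 3/22 → 39/176
merge 39/176 + 41/176 → 5/11
merge 23/88 + 25/88 → 6/11
merge 5/11 + 6/11 → 1
L = 7/176 + 15/176 + 39/176 + 5/11 + 6/11 + 1 = 413/176 ≈ 2.347 bits/symbol.

2.347 bits/symbol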